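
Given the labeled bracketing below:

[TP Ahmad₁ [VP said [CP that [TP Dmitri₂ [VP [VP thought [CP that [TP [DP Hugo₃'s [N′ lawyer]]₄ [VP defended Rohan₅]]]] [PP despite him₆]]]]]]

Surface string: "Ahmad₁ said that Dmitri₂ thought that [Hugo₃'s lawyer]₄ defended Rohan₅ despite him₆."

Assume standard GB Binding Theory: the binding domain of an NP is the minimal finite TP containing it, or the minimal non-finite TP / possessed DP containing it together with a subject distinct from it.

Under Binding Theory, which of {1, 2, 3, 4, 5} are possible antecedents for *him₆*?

{1, 3, 4, 5}

*him* is a pronoun, so Principle B applies: it must be free in its binding domain.
Binding domain of *him₆*: the embedded TP, whose subject is Dmitri₂.
*Ahmad₁* c-commands the pronoun but from outside its binding domain, and is not c-commanded by it → coindexation permitted.
*Dmitri₂* c-commands the pronoun within its binding domain → coindexation would violate Principle B.
*Hugo₃* and the pronoun do not c-command one another → neither Principle B nor Principle C is at stake; coindexation permitted.
*[Hugo₃'s lawyer]₄* and the pronoun do not c-command one another → neither Principle B nor Principle C is at stake; coindexation permitted.
*Rohan₅* and the pronoun do not c-command one another → neither Principle B nor Principle C is at stake; coindexation permitted.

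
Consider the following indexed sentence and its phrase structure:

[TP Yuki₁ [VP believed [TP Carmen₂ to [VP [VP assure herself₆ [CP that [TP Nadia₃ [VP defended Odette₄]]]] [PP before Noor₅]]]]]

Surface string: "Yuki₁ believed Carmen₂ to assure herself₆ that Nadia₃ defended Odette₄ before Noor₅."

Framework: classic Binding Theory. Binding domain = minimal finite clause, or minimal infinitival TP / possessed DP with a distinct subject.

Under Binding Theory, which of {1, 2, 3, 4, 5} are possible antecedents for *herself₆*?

{2}

*herself* is an anaphor, so Principle A applies: it must be bound in its binding domain.
Binding domain of *herself₆*: the embedded TP, whose subject is Carmen₂.
*Yuki₁* c-commands the anaphor but is outside its binding domain → cannot satisfy Principle A.
*Carmen₂* c-commands the anaphor within its binding domain → licit binder.
*Nadia₃* does not c-command the anaphor → cannot bind it.
*Odette₄* does not c-command the anaphor → cannot bind it.
*Noor₅* does not c-command the anaphor → cannot bind it.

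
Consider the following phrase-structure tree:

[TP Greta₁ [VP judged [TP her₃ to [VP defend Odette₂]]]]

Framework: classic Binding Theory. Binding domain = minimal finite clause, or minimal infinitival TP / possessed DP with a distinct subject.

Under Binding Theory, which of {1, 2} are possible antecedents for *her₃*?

*her* is a pronoun, so Principle B applies: it must be free in its binding domain.
Binding domain of *her₃*: the matrix TP, whose subject is Greta₁.
*Greta₁* c-commands the pronoun within its binding domain → coindexation would violate Principle B.
*Odette₂*: the pronoun c-commands this R-expression → coindexation would violate Principle C on *Odette₂*.

none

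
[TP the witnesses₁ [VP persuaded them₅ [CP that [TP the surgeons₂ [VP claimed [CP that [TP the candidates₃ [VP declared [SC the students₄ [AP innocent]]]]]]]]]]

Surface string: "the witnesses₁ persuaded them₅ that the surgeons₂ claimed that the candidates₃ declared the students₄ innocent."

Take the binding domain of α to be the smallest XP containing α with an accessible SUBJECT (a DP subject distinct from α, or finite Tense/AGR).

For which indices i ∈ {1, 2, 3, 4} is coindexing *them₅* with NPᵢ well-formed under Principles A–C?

*them* is a pronoun, so Principle B applies: it must be free in its binding domain.
Binding domain of *them₅*: the matrix TP, whose subject is the witnesses₁.
*the witnesses₁* c-commands the pronoun within its binding domain → coindexation would violate Principle B.
*the surgeons₂*: the pronoun c-commands this R-expression → coindexation would violate Principle C on *the surgeons₂*.
*the candidates₃*: the pronoun c-commands this R-expression → coindexation would violate Principle C on *the candidates₃*.
*the students₄*: the pronoun c-commands this R-expression → coindexation would violate Principle C on *the students₄*.

none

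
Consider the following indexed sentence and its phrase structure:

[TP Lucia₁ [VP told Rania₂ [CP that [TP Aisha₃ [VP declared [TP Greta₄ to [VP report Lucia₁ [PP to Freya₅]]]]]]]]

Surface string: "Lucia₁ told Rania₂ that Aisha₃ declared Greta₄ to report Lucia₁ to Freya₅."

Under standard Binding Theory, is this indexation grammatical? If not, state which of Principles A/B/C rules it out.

Principle C

The two coindexed NPs are *Lucia₁* (the lower occurrence) and *Lucia₁* (the higher occurrence).
*Lucia₁* (the lower occurrence) is an R-expression. Principle C requires it to be free everywhere.
*Lucia₁* (the higher occurrence) c-commands it and carries the same index.
The R-expression is bound → Principle C violation.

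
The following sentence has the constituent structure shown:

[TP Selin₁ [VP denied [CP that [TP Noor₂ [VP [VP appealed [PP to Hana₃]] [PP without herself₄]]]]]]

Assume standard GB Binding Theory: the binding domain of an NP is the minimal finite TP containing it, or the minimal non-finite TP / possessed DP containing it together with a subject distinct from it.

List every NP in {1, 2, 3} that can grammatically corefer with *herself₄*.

{2}

*herself* is an anaphor, so Principle A applies: it must be bound in its binding domain.
Binding domain of *herself₄*: the embedded TP, whose subject is Noor₂.
*Selin₁* c-commands the anaphor but is outside its binding domain → cannot satisfy Principle A.
*Noor₂* c-commands the anaphor within its binding domain → licit binder.
*Hana₃* does not c-command the anaphor → cannot bind it.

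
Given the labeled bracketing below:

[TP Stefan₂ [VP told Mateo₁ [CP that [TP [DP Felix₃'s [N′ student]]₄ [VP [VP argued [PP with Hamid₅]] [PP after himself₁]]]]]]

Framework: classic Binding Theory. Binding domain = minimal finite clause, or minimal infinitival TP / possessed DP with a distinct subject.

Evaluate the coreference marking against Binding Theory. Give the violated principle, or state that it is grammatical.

Principle A

The two coindexed NPs are *Mateo₁* and *himself₁*.
*himself₁* is an anaphor. Principle A requires it to be bound within its binding domain — the embedded TP, whose subject is [Felix₃'s student]₄.
Within that domain it is c-commanded by *[Felix₃'s student]₄*, which does not share its index.
*Mateo₁* does c-command the anaphor, but from outside its binding domain.
The anaphor is unbound in its domain → Principle A violation.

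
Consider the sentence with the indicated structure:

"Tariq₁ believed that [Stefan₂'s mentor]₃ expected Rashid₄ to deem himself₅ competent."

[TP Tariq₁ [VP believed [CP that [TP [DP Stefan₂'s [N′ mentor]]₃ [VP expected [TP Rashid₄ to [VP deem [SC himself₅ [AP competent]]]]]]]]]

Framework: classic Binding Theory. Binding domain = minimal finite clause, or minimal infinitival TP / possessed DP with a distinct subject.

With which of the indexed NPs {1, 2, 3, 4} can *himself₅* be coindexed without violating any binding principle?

*himself* is an anaphor, so Principle A applies: it must be bound in its binding domain.
Binding domain of *himself₅*: the embedded TP, whose subject is Rashid₄.
*Tariq₁* c-commands the anaphor but is outside its binding domain → cannot satisfy Principle A.
*Stefan₂* does not c-command the anaphor → cannot bind it.
*[Stefan₂'s mentor]₃* c-commands the anaphor but is outside its binding domain → cannot satisfy Principle A.
*Rashid₄* c-commands the anaphor within its binding domain → licit binder.

{4}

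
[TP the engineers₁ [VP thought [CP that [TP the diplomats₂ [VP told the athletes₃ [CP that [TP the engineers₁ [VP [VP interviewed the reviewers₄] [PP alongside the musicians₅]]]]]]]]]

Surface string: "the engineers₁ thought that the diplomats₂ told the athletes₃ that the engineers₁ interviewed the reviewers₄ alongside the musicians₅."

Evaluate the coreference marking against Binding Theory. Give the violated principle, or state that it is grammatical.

The two coindexed NPs are *the engineers₁* (the lower occurrence) and *the engineers₁* (the higher occurrence).
*the engineers₁* (the lower occurrence) is an R-expression. Principle C requires it to be free everywhere.
*the engineers₁* (the higher occurrence) c-commands it and carries the same index.
The R-expression is bound → Principle C violation.

Principle C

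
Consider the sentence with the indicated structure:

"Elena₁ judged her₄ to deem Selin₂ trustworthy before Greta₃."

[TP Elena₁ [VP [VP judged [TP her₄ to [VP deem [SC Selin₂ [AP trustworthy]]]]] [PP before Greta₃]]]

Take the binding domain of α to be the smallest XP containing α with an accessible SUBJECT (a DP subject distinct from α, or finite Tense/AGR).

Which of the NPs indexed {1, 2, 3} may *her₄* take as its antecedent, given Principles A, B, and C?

{3}

*her* is a pronoun, so Principle B applies: it must be free in its binding domain.
Binding domain of *her₄*: the matrix TP, whose subject is Elena₁.
*Elena₁* c-commands the pronoun within its binding domain → coindexation would violate Principle B.
*Selin₂*: the pronoun c-commands this R-expression → coindexation would violate Principle C on *Selin₂*.
*Greta₃* and the pronoun do not c-command one another → neither Principle B nor Principle C is at stake; coindexation permitted.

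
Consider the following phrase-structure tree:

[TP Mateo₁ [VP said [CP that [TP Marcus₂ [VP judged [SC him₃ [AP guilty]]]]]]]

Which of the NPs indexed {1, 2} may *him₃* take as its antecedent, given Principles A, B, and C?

{1}

*him* is a pronoun, so Principle B applies: it must be free in its binding domain.
Binding domain of *him₃*: the embedded TP, whose subject is Marcus₂.
*Mateo₁* c-commands the pronoun but from outside its binding domain, and is not c-commanded by it → coindexation permitted.
*Marcus₂* c-commands the pronoun within its binding domain → coindexation would violate Principle B.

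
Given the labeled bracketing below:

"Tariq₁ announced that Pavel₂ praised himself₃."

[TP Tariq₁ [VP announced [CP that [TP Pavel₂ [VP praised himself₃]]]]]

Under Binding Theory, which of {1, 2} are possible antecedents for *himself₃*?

{2}

*himself* is an anaphor, so Principle A applies: it must be bound in its binding domain.
Binding domain of *himself₃*: the embedded TP, whose subject is Pavel₂.
*Tariq₁* c-commands the anaphor but is outside its binding domain → cannot satisfy Principle A.
*Pavel₂* c-commands the anaphor within its binding domain → licit binder.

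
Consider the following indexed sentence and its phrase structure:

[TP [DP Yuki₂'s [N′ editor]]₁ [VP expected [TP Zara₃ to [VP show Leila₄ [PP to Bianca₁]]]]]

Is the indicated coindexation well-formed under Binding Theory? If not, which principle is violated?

The two coindexed NPs are *[Yuki₂'s editor]₁* and *Bianca₁*.
*Bianca₁* is an R-expression. Principle C requires it to be free everywhere.
*[Yuki₂'s editor]₁* c-commands it and carries the same index.
The R-expression is bound → Principle C violation.

Principle C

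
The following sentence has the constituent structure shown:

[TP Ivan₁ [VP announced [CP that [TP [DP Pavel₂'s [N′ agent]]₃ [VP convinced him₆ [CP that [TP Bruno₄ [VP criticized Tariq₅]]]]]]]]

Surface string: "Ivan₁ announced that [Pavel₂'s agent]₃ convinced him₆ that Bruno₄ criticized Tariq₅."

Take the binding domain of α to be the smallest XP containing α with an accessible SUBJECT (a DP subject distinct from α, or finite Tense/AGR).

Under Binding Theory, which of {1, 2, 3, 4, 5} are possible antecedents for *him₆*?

{1, 2}

*him* is a pronoun, so Principle B applies: it must be free in its binding domain.
Binding domain of *him₆*: the embedded TP, whose subject is [Pavel₂'s agent]₃.
*Ivan₁* c-commands the pronoun but from outside its binding domain, and is not c-commanded by it → coindexation permitted.
*Pavel₂* and the pronoun do not c-command one another → neither Principle B nor Principle C is at stake; coindexation permitted.
*[Pavel₂'s agent]₃* c-commands the pronoun within its binding domain → coindexation would violate Principle B.
*Bruno₄*: the pronoun c-commands this R-expression → coindexation would violate Principle C on *Bruno₄*.
*Tariq₅*: the pronoun c-commands this R-expression → coindexation would violate Principle C on *Tariq₅*.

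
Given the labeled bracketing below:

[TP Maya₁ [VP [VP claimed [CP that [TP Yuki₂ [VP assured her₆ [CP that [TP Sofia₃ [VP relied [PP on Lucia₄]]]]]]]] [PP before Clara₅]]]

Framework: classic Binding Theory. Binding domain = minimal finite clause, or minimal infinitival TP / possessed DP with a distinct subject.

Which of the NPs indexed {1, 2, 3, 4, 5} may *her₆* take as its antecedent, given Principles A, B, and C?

*her* is a pronoun, so Principle B applies: it must be free in its binding domain.
Binding domain of *her₆*: the embedded TP, whose subject is Yuki₂.
*Maya₁* c-commands the pronoun but from outside its binding domain, and is not c-commanded by it → coindexation permitted.
*Yuki₂* c-commands the pronoun within its binding domain → coindexation would violate Principle B.
*Sofia₃*: the pronoun c-commands this R-expression → coindexation would violate Principle C on *Sofia₃*.
*Lucia₄*: the pronoun c-commands this R-expression → coindexation would violate Principle C on *Lucia₄*.
*Clara₅* and the pronoun do not c-command one another → neither Principle B nor Principle C is at stake; coindexation permitted.

{1, 5}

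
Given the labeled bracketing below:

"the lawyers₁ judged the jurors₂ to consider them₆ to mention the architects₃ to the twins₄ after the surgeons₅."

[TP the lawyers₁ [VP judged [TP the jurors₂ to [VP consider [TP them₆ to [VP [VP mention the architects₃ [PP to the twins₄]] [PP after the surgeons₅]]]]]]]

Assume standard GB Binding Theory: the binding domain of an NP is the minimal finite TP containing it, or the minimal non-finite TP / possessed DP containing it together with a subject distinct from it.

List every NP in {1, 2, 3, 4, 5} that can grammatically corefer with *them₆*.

*them* is a pronoun, so Principle B applies: it must be free in its binding domain.
Binding domain of *them₆*: the embedded TP, whose subject is the jurors₂.
*the lawyers₁* c-commands the pronoun but from outside its binding domain, and is not c-commanded by it → coindexation permitted.
*the jurors₂* c-commands the pronoun within its binding domain → coindexation would violate Principle B.
*the architects₃*: the pronoun c-commands this R-expression → coindexation would violate Principle C on *the architects₃*.
*the twins₄*: the pronoun c-commands this R-expression → coindexation would violate Principle C on *the twins₄*.
*the surgeons₅*: the pronoun c-commands this R-expression → coindexation would violate Principle C on *the surgeons₅*.

{1}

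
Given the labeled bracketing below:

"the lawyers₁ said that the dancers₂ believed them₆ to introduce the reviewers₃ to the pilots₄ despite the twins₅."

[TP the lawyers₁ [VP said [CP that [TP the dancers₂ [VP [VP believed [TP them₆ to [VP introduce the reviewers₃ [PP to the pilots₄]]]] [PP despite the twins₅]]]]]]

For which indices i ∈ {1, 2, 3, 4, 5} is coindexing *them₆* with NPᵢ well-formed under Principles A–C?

*them* is a pronoun, so Principle B applies: it must be free in its binding domain.
Binding domain of *them₆*: the embedded TP, whose subject is the dancers₂.
*the lawyers₁* c-commands the pronoun but from outside its binding domain, and is not c-commanded by it → coindexation permitted.
*the dancers₂* c-commands the pronoun within its binding domain → coindexation would violate Principle B.
*the reviewers₃*: the pronoun c-commands this R-expression → coindexation would violate Principle C on *the reviewers₃*.
*the pilots₄*: the pronoun c-commands this R-expression → coindexation would violate Principle C on *the pilots₄*.
*the twins₅* and the pronoun do not c-command one another → neither Principle B nor Principle C is at stake; coindexation permitted.

{1, 5}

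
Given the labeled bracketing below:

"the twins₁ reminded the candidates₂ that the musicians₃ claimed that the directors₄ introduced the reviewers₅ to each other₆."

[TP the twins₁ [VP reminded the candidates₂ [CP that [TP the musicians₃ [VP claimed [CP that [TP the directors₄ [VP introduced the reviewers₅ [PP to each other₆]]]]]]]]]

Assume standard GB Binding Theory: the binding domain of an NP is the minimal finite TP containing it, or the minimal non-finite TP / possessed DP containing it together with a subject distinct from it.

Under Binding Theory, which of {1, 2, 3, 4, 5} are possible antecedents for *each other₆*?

*each other* is an anaphor, so Principle A applies: it must be bound in its binding domain.
Binding domain of *each other₆*: the embedded TP, whose subject is the directors₄.
*the twins₁* c-commands the anaphor but is outside its binding domain → cannot satisfy Principle A.
*the candidates₂* c-commands the anaphor but is outside its binding domain → cannot satisfy Principle A.
*the musicians₃* c-commands the anaphor but is outside its binding domain → cannot satisfy Principle A.
*the directors₄* c-commands the anaphor within its binding domain → licit binder.
*the reviewers₅* c-commands the anaphor within its binding domain → licit binder.

{4, 5}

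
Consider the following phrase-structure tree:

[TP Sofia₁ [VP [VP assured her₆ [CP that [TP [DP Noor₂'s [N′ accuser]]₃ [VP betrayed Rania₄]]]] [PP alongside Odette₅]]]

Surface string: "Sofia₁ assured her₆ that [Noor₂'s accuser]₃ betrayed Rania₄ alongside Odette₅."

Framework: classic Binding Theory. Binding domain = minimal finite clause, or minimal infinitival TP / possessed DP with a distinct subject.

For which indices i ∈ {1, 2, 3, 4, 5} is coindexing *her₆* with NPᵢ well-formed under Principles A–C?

{5}

*her* is a pronoun, so Principle B applies: it must be free in its binding domain.
Binding domain of *her₆*: the matrix TP, whose subject is Sofia₁.
*Sofia₁* c-commands the pronoun within its binding domain → coindexation would violate Principle B.
*Noor₂*: the pronoun c-commands this R-expression → coindexation would violate Principle C on *Noor₂*.
*[Noor₂'s accuser]₃*: the pronoun c-commands this R-expression → coindexation would violate Principle C on *[Noor₂'s accuser]₃*.
*Rania₄*: the pronoun c-commands this R-expression → coindexation would violate Principle C on *Rania₄*.
*Odette₅* and the pronoun do not c-command one another → neither Principle B nor Principle C is at stake; coindexation permitted.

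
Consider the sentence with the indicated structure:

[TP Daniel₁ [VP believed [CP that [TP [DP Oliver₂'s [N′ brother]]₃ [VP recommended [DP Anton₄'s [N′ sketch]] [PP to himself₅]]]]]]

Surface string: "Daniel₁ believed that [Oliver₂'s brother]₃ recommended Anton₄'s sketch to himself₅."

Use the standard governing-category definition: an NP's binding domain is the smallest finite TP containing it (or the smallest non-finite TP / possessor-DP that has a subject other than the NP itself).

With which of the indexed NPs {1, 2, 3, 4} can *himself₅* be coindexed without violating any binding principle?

{3}

*himself* is an anaphor, so Principle A applies: it must be bound in its binding domain.
Binding domain of *himself₅*: the embedded TP, whose subject is [Oliver₂'s brother]₃.
*Daniel₁* c-commands the anaphor but is outside its binding domain → cannot satisfy Principle A.
*Oliver₂* does not c-command the anaphor → cannot bind it.
*[Oliver₂'s brother]₃* c-commands the anaphor within its binding domain → licit binder.
*Anton₄* does not c-command the anaphor → cannot bind it.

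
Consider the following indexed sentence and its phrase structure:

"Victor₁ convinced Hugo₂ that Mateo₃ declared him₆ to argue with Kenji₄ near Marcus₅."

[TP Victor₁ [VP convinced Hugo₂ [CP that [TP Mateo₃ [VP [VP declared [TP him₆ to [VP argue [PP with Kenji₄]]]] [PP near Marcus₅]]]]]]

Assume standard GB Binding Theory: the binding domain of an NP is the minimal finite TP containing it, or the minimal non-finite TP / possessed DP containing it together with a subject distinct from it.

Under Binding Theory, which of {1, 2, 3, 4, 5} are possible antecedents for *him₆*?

{1, 2, 5}

*him* is a pronoun, so Principle B applies: it must be free in its binding domain.
Binding domain of *him₆*: the embedded TP, whose subject is Mateo₃.
*Victor₁* c-commands the pronoun but from outside its binding domain, and is not c-commanded by it → coindexation permitted.
*Hugo₂* c-commands the pronoun but from outside its binding domain, and is not c-commanded by it → coindexation permitted.
*Mateo₃* c-commands the pronoun within its binding domain → coindexation would violate Principle B.
*Kenji₄*: the pronoun c-commands this R-expression → coindexation would violate Principle C on *Kenji₄*.
*Marcus₅* and the pronoun do not c-command one another → neither Principle B nor Principle C is at stake; coindexation permitted.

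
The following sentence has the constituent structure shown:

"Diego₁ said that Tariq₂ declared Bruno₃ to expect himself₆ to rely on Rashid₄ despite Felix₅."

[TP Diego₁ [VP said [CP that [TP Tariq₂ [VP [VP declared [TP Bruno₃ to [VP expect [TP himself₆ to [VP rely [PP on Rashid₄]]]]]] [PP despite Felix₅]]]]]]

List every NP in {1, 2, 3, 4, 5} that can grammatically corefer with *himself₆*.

*himself* is an anaphor, so Principle A applies: it must be bound in its binding domain.
Binding domain of *himself₆*: the embedded TP, whose subject is Bruno₃.
*Diego₁* c-commands the anaphor but is outside its binding domain → cannot satisfy Principle A.
*Tariq₂* c-commands the anaphor but is outside its binding domain → cannot satisfy Principle A.
*Bruno₃* c-commands the anaphor within its binding domain → licit binder.
*Rashid₄* does not c-command the anaphor → cannot bind it.
*Felix₅* does not c-command the anaphor → cannot bind it.

{3}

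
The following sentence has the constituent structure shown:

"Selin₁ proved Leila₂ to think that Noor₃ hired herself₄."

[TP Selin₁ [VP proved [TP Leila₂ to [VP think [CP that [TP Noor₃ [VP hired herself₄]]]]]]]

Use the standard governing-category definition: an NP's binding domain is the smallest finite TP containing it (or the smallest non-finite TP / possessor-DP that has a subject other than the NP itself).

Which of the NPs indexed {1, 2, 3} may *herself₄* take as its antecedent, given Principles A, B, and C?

{3}

*herself* is an anaphor, so Principle A applies: it must be bound in its binding domain.
Binding domain of *herself₄*: the embedded TP, whose subject is Noor₃.
*Selin₁* c-commands the anaphor but is outside its binding domain → cannot satisfy Principle A.
*Leila₂* c-commands the anaphor but is outside its binding domain → cannot satisfy Principle A.
*Noor₃* c-commands the anaphor within its binding domain → licit binder.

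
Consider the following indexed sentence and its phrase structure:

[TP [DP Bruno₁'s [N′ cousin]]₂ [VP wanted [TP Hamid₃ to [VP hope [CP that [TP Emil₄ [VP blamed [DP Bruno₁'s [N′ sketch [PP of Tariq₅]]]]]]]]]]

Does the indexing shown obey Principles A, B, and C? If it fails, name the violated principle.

The two coindexed NPs are *Bruno₁* and *Bruno₁*.
*Bruno₁* is an R-expression; no coindexed NP c-commands it, so Principle C holds.
*Bruno₁* is an R-expression; *Bruno₁* does not c-command it, and no other NP shares its index, so Principle C is satisfied.
All principles are respected.

grammatical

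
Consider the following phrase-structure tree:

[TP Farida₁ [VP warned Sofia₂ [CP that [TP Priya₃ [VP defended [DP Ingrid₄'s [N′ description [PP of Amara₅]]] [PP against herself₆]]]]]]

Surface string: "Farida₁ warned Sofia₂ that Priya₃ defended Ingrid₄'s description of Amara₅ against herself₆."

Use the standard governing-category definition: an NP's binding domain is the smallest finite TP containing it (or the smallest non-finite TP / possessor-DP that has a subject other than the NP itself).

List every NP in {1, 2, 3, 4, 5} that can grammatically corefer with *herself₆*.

*herself* is an anaphor, so Principle A applies: it must be bound in its binding domain.
Binding domain of *herself₆*: the embedded TP, whose subject is Priya₃.
*Farida₁* c-commands the anaphor but is outside its binding domain → cannot satisfy Principle A.
*Sofia₂* c-commands the anaphor but is outside its binding domain → cannot satisfy Principle A.
*Priya₃* c-commands the anaphor within its binding domain → licit binder.
*Ingrid₄* does not c-command the anaphor → cannot bind it.
*Amara₅* does not c-command the anaphor → cannot bind it.

{3}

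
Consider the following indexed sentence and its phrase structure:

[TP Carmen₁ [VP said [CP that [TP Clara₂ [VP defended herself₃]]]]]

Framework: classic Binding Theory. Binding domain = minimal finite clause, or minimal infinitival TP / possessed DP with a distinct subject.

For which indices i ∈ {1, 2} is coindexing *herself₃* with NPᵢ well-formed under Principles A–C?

{2}

*herself* is an anaphor, so Principle A applies: it must be bound in its binding domain.
Binding domain of *herself₃*: the embedded TP, whose subject is Clara₂.
*Carmen₁* c-commands the anaphor but is outside its binding domain → cannot satisfy Principle A.
*Clara₂* c-commands the anaphor within its binding domain → licit binder.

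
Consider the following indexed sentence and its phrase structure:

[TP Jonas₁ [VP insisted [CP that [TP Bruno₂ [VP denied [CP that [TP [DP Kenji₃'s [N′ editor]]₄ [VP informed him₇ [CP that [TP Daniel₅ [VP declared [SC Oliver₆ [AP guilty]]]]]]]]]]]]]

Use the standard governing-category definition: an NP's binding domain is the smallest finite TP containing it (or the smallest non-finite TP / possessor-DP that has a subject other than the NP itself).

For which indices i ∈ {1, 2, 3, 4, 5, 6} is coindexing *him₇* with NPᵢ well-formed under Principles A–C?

{1, 2, 3}

*him* is a pronoun, so Principle B applies: it must be free in its binding domain.
Binding domain of *him₇*: the embedded TP, whose subject is [Kenji₃'s editor]₄.
*Jonas₁* c-commands the pronoun but from outside its binding domain, and is not c-commanded by it → coindexation permitted.
*Bruno₂* c-commands the pronoun but from outside its binding domain, and is not c-commanded by it → coindexation permitted.
*Kenji₃* and the pronoun do not c-command one another → neither Principle B nor Principle C is at stake; coindexation permitted.
*[Kenji₃'s editor]₄* c-commands the pronoun within its binding domain → coindexation would violate Principle B.
*Daniel₅*: the pronoun c-commands this R-expression → coindexation would violate Principle C on *Daniel₅*.
*Oliver₆*: the pronoun c-commands this R-expression → coindexation would violate Principle C on *Oliver₆*.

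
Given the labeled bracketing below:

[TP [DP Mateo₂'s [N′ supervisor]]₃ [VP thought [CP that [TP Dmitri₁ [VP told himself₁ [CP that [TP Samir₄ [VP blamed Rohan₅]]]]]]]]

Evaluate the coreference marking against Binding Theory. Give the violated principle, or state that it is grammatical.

grammatical

The two coindexed NPs are *Dmitri₁* and *himself₁*.
*himself₁* is an anaphor; its binding domain is the embedded TP, whose subject is Dmitri₁. *Dmitri₁* c-commands it within that domain and shares its index, so Principle A is satisfied.
*Dmitri₁* is an R-expression; *himself₁* does not c-command it, and no other NP shares its index, so Principle C is satisfied.
All principles are respected.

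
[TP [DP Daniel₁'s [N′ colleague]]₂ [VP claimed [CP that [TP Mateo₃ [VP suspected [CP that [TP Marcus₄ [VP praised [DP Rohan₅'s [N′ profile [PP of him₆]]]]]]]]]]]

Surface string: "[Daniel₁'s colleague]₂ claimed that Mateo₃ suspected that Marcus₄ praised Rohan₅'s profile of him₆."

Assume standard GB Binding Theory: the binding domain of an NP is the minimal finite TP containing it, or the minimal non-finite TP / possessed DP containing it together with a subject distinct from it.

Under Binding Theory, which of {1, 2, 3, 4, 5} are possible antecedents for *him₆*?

{1, 2, 3, 4}

*him* is a pronoun, so Principle B applies: it must be free in its binding domain.
Binding domain of *him₆*: the possessed DP, whose subject is Rohan₅.
*Daniel₁* and the pronoun do not c-command one another → neither Principle B nor Principle C is at stake; coindexation permitted.
*[Daniel₁'s colleague]₂* c-commands the pronoun but from outside its binding domain, and is not c-commanded by it → coindexation permitted.
*Mateo₃* c-commands the pronoun but from outside its binding domain, and is not c-commanded by it → coindexation permitted.
*Marcus₄* c-commands the pronoun but from outside its binding domain, and is not c-commanded by it → coindexation permitted.
*Rohan₅* c-commands the pronoun within its binding domain → coindexation would violate Principle B.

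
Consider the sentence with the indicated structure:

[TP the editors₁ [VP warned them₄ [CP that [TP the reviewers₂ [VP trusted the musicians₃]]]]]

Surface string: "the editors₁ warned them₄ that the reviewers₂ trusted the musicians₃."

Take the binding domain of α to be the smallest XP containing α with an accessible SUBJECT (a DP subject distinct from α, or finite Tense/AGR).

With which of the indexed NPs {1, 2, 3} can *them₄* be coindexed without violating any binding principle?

*them* is a pronoun, so Principle B applies: it must be free in its binding domain.
Binding domain of *them₄*: the matrix TP, whose subject is the editors₁.
*the editors₁* c-commands the pronoun within its binding domain → coindexation would violate Principle B.
*the reviewers₂*: the pronoun c-commands this R-expression → coindexation would violate Principle C on *the reviewers₂*.
*the musicians₃*: the pronoun c-commands this R-expression → coindexation would violate Principle C on *the musicians₃*.

none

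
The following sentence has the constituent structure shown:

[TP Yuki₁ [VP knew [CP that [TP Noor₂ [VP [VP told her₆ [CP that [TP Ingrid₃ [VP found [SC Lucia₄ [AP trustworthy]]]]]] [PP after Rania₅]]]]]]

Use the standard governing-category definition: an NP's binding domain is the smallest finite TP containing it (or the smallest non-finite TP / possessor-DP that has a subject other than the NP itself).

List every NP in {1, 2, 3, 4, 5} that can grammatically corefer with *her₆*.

{1, 5}

*her* is a pronoun, so Principle B applies: it must be free in its binding domain.
Binding domain of *her₆*: the embedded TP, whose subject is Noor₂.
*Yuki₁* c-commands the pronoun but from outside its binding domain, and is not c-commanded by it → coindexation permitted.
*Noor₂* c-commands the pronoun within its binding domain → coindexation would violate Principle B.
*Ingrid₃*: the pronoun c-commands this R-expression → coindexation would violate Principle C on *Ingrid₃*.
*Lucia₄*: the pronoun c-commands this R-expression → coindexation would violate Principle C on *Lucia₄*.
*Rania₅* and the pronoun do not c-command one another → neither Principle B nor Principle C is at stake; coindexation permitted.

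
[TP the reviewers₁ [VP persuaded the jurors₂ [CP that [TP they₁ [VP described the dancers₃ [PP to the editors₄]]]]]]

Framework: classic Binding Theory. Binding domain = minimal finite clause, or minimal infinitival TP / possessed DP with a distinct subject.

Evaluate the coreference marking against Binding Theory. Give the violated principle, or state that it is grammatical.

The two coindexed NPs are *the reviewers₁* and *they₁*.
*they₁* is a pronoun; nothing c-commands it within its binding domain (the embedded TP.), so Principle B holds trivially.
*the reviewers₁* is an R-expression; *they₁* does not c-command it, and no other NP shares its index, so Principle C is satisfied.
All principles are respected.

grammatical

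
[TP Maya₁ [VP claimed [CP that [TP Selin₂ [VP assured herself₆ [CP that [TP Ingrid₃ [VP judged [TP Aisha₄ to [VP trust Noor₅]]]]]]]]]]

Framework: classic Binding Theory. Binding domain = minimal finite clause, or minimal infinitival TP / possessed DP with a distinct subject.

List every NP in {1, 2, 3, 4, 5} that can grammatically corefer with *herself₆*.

{2}

*herself* is an anaphor, so Principle A applies: it must be bound in its binding domain.
Binding domain of *herself₆*: the embedded TP, whose subject is Selin₂.
*Maya₁* c-commands the anaphor but is outside its binding domain → cannot satisfy Principle A.
*Selin₂* c-commands the anaphor within its binding domain → licit binder.
*Ingrid₃* does not c-command the anaphor → cannot bind it.
*Aisha₄* does not c-command the anaphor → cannot bind it.
*Noor₅* does not c-command the anaphor → cannot bind it.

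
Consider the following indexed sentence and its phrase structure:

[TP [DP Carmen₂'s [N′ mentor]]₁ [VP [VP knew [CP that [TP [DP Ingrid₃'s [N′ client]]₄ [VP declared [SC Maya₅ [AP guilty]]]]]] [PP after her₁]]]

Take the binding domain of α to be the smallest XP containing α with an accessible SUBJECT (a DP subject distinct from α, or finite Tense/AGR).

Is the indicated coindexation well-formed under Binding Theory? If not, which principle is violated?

The two coindexed NPs are *[Carmen₂'s mentor]₁* and *her₁*.
*her₁* is a pronoun. Its binding domain is the matrix TP, whose subject is [Carmen₂'s mentor]₁.
*[Carmen₂'s mentor]₁* c-commands it within that domain and carries the same index.
The pronoun is locally bound → Principle B violation.

Principle B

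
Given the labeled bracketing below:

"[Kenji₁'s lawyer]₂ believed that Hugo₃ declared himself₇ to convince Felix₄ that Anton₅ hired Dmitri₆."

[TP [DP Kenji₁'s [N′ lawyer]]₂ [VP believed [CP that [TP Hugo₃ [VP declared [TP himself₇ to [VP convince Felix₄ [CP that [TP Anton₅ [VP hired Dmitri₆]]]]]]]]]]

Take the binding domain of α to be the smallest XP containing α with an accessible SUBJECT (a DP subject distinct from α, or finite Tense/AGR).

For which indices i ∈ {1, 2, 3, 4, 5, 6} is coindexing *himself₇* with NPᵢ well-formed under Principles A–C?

{3}

*himself* is an anaphor, so Principle A applies: it must be bound in its binding domain.
Binding domain of *himself₇*: the embedded TP, whose subject is Hugo₃.
*Kenji₁* does not c-command the anaphor → cannot bind it.
*[Kenji₁'s lawyer]₂* c-commands the anaphor but is outside its binding domain → cannot satisfy Principle A.
*Hugo₃* c-commands the anaphor within its binding domain → licit binder.
*Felix₄* does not c-command the anaphor → cannot bind it.
*Anton₅* does not c-command the anaphor → cannot bind it.
*Dmitri₆* does not c-command the anaphor → cannot bind it.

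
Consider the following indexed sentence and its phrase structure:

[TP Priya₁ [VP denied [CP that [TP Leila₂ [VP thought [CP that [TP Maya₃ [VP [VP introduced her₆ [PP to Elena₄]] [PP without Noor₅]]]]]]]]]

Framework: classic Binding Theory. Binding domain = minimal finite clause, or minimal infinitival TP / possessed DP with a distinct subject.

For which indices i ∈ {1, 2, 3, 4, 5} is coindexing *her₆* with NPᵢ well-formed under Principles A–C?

*her* is a pronoun, so Principle B applies: it must be free in its binding domain.
Binding domain of *her₆*: the embedded TP, whose subject is Maya₃.
*Priya₁* c-commands the pronoun but from outside its binding domain, and is not c-commanded by it → coindexation permitted.
*Leila₂* c-commands the pronoun but from outside its binding domain, and is not c-commanded by it → coindexation permitted.
*Maya₃* c-commands the pronoun within its binding domain → coindexation would violate Principle B.
*Elena₄*: the pronoun c-commands this R-expression → coindexation would violate Principle C on *Elena₄*.
*Noor₅* and the pronoun do not c-command one another → neither Principle B nor Principle C is at stake; coindexation permitted.

{1, 2, 5}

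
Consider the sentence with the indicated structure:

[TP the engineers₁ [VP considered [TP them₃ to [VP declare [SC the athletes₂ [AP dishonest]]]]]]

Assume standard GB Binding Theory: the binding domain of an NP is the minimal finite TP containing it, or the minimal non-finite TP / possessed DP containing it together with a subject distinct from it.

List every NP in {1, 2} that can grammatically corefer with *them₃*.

*them* is a pronoun, so Principle B applies: it must be free in its binding domain.
Binding domain of *them₃*: the matrix TP, whose subject is the engineers₁.
*the engineers₁* c-commands the pronoun within its binding domain → coindexation would violate Principle B.
*the athletes₂*: the pronoun c-commands this R-expression → coindexation would violate Principle C on *the athletes₂*.

none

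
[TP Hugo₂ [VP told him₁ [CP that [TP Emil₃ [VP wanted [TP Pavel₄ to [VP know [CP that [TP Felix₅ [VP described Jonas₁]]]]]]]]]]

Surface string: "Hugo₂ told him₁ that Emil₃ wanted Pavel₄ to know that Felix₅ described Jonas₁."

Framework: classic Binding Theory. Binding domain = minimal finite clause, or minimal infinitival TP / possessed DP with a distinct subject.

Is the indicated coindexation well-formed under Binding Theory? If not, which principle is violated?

The two coindexed NPs are *him₁* and *Jonas₁*.
*Jonas₁* is an R-expression. Principle C requires it to be free everywhere.
*him₁* c-commands it and carries the same index.
The R-expression is bound → Principle C violation.

Principle C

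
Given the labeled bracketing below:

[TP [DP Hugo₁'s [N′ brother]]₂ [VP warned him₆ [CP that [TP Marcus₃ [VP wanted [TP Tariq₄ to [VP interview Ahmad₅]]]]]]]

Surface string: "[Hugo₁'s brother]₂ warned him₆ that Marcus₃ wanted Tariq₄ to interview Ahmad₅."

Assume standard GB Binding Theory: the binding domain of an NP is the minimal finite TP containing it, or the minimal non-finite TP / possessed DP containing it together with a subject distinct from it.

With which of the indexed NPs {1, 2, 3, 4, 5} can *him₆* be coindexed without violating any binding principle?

{1}

*him* is a pronoun, so Principle B applies: it must be free in its binding domain.
Binding domain of *him₆*: the matrix TP, whose subject is [Hugo₁'s brother]₂.
*Hugo₁* and the pronoun do not c-command one another → neither Principle B nor Principle C is at stake; coindexation permitted.
*[Hugo₁'s brother]₂* c-commands the pronoun within its binding domain → coindexation would violate Principle B.
*Marcus₃*: the pronoun c-commands this R-expression → coindexation would violate Principle C on *Marcus₃*.
*Tariq₄*: the pronoun c-commands this R-expression → coindexation would violate Principle C on *Tariq₄*.
*Ahmad₅*: the pronoun c-commands this R-expression → coindexation would violate Principle C on *Ahmad₅*.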